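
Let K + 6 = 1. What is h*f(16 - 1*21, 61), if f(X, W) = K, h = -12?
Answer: 60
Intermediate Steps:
K = -5 (K = -6 + 1 = -5)
f(X, W) = -5
h*f(16 - 1*21, 61) = -12*(-5) = 60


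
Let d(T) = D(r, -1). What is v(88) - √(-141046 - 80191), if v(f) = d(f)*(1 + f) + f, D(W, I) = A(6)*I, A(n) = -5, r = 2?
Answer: 533 - I*√221237 ≈ 533.0 - 470.36*I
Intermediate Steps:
D(W, I) = -5*I
d(T) = 5 (d(T) = -5*(-1) = 5)
v(f) = 5 + 6*f (v(f) = 5*(1 + f) + f = (5 + 5*f) + f = 5 + 6*f)
v(88) - √(-141046 - 80191) = (5 + 6*88) - √(-141046 - 80191) = (5 + 528) - √(-221237) = 533 - I*√221237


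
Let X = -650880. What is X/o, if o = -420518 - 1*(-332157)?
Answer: 650880/88361 ≈ 7.3661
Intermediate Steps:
o = -88361 (o = -420518 + 332157 = -88361)
X/o = -650880/(-88361) = -650880*(-1/88361) = 650880/88361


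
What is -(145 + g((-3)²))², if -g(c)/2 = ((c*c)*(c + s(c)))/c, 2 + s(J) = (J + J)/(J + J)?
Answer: -1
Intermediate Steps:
s(J) = -1 (s(J) = -2 + (J + J)/(J + J) = -2 + (2*J)/((2*J)) = -2 + (2*J)*(1/(2*J)) = -2 + 1 = -1)
g(c) = -2*c*(-1 + c) (g(c) = -2*(c*c)*(c - 1)/c = -2*c²*(-1 + c)/c = -2*c*(-1 + c))
-(145 + g((-3)²))² = -(145 + 2*(-3)²*(1 - 1*(-3)²))² = -(145 + 2*9*(1 - 1*9))² = -(145 + 2*9*(1 - 9))² = -(145 + 2*9*(-8))² = -(145 - 144)² = -1*1² = -1*1 = -1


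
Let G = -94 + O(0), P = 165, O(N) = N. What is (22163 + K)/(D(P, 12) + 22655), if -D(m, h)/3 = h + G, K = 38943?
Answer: 61106/22901 ≈ 2.6683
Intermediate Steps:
G = -94 (G = -94 + 0 = -94)
D(m, h) = 282 - 3*h (D(m, h) = -3*(h - 94) = -3*(-94 + h) = 282 - 3*h)
(22163 + K)/(D(P, 12) + 22655) = (22163 + 38943)/((282 - 3*12) + 22655) = 61106/((282 - 36) + 22655) = 61106/(246 + 22655) = 61106/22901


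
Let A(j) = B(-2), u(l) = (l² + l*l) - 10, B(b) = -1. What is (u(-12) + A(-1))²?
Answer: 76729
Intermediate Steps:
u(l) = -10 + 2*l² (u(l) = (l² + l²) - 10 = 2*l² - 10 = -10 + 2*l²)
A(j) = -1
(u(-12) + A(-1))² = ((-10 + 2*(-12)²) - 1)² = ((-10 + 2*144) - 1)² = ((-10 + 288) - 1)² = (278 - 1)² = 277² = 76729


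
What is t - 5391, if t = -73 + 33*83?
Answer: -2725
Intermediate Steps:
t = 2666 (t = -73 + 2739 = 2666)
t - 5391 = 2666 - 5391 = -2725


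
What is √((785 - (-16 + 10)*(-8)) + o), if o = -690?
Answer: √47 ≈ 6.8557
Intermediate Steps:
√((785 - (-16 + 10)*(-8)) + o) = √((785 - (-16 + 10)*(-8)) - 690) = √((785 - (-6)*(-8)) - 690) = √((785 - 1*48) - 690) = √((785 - 48) - 690) = √(737 - 690) = √47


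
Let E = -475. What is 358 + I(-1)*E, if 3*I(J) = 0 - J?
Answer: 599/3 ≈ 199.67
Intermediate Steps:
I(J) = -J/3 (I(J) = (0 - J)/3 = (-J)/3 = -J/3)
358 + I(-1)*E = 358 - ⅓*(-1)*(-475) = 358 + (⅓)*(-475) = 358 - 475/3 = 599/3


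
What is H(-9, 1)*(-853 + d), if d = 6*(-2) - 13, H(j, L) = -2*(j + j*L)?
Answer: -31608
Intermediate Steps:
H(j, L) = -2*j - 2*L*j (H(j, L) = -2*(j + L*j) = -2*j - 2*L*j)
d = -25 (d = -12 - 13 = -25)
H(-9, 1)*(-853 + d) = (-2*(-9)*(1 + 1))*(-853 - 25) = -2*(-9)*2*(-878) = 36*(-878) = -31608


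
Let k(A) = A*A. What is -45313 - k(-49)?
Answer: -47714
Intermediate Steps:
k(A) = A²
-45313 - k(-49) = -45313 - 1*(-49)² = -45313 - 1*2401 = -45313 - 2401 = -47714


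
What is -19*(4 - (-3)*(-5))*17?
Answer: 3553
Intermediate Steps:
-19*(4 - (-3)*(-5))*17 = -19*(4 - 1*15)*17 = -19*(4 - 15)*17 = -19*(-11)*17 = 209*17 = 3553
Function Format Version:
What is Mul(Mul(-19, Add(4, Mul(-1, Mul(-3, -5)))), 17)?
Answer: 3553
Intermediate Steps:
Mul(Mul(-19, Add(4, Mul(-1, Mul(-3, -5)))), 17) = Mul(Mul(-19, Add(4, Mul(-1, 15))), 17) = Mul(Mul(-19, Add(4, -15)), 17) = Mul(Mul(-19, -11), 17) = Mul(209, 17) = 3553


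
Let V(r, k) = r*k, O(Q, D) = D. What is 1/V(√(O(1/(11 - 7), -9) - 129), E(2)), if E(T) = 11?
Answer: -I*√138/1518 ≈ -0.0077387*I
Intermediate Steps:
V(r, k) = k*r
1/V(√(O(1/(11 - 7), -9) - 129), E(2)) = 1/(11*√(-9 - 129)) = 1/(11*√(-138)) = 1/(11*(I*√138)) = 1/(11*I*√138) = -I*√138/1518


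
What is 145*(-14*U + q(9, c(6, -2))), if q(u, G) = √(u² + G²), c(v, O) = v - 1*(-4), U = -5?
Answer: 10150 + 145*√181 ≈ 12101.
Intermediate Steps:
c(v, O) = 4 + v (c(v, O) = v + 4 = 4 + v)
q(u, G) = √(G² + u²)
145*(-14*U + q(9, c(6, -2))) = 145*(-14*(-5) + √((4 + 6)² + 9²)) = 145*(70 + √(10² + 81)) = 145*(70 + √(100 + 81)) = 145*(70 + √181) = 10150 + 145*√181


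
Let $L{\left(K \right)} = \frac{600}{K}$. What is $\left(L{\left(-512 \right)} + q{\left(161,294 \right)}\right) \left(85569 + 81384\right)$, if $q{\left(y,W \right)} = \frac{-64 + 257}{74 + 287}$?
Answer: $- \frac{129371001}{1216} \approx -1.0639 \cdot 10^{5}$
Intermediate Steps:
$q{\left(y,W \right)} = \frac{193}{361}$
$\left(L{\left(-512 \right)} + q{\left(161,294 \right)}\right) \left(85569 + 81384\right) = \left(\frac{600}{-512} + \frac{193}{361}\right) \left(85569 + 81384\right) = \left(600 \left(- \frac{1}{512}\right) + \frac{193}{361}\right) 166953 = \left(- \frac{75}{64} + \frac{193}{361}\right) 166953 = \left(- \frac{14723}{23104}\right) 166953 = - \frac{129371001}{1216}$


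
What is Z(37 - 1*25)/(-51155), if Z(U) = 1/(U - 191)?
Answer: 1/9156745 ≈ 1.0921e-7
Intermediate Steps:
Z(U) = 1/(-191 + U)
Z(37 - 1*25)/(-51155) = 1/((-191 + (37 - 1*25))*(-51155)) = -1/51155/(-191 + (37 - 25)) = -1/51155/(-191 + 12) = -1/51155/(-179) = -1/179*(-1/51155) = 1/9156745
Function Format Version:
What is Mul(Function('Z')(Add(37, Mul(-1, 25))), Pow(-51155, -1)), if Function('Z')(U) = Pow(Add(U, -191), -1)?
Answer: Rational(1, 9156745) ≈ 1.0921e-7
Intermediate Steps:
Function('Z')(U) = Pow(Add(-191, U), -1)
Mul(Function('Z')(Add(37, Mul(-1, 25))), Pow(-51155, -1)) = Mul(Pow(Add(-191, Add(37, Mul(-1, 25))), -1), Pow(-51155, -1)) = Mul(Pow(Add(-191, Add(37, -25)), -1), Rational(-1, 51155)) = Mul(Pow(Add(-191, 12), -1), Rational(-1, 51155)) = Mul(Pow(-179, -1), Rational(-1, 51155)) = Mul(Rational(-1, 179), Rational(-1, 51155)) = Rational(1, 9156745)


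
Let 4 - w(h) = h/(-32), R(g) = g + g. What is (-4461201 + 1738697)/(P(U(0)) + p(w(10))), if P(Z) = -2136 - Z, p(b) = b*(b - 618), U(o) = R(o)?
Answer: 696961024/1224327 ≈ 569.26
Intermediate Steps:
R(g) = 2*g
U(o) = 2*o
w(h) = 4 + h/32 (w(h) = 4 - h/(-32) = 4 - h*(-1)/32 = 4 - (-1)*h/32 = 4 + h/32)
p(b) = b*(-618 + b)
(-4461201 + 1738697)/(P(U(0)) + p(w(10))) = (-4461201 + 1738697)/((-2136 - 2*0) + (4 + (1/32)*10)*(-618 + (4 + (1/32)*10))) = -2722504/((-2136 - 1*0) + (4 + 5/16)*(-618 + (4 + 5/16))) = -2722504/((-2136 + 0) + 69*(-618 + 69/16)/16) = -2722504/(-2136 + (69/16)*(-9819/16)) = -2722504/(-2136 - 677511/256) = -2722504/(-1224327/256) = -2722504*(-256/1224327) = 696961024/1224327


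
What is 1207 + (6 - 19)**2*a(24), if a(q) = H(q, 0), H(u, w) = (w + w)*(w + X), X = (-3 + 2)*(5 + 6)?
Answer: 1207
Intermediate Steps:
X = -11 (X = -1*11 = -11)
H(u, w) = 2*w*(-11 + w) (H(u, w) = (w + w)*(w - 11) = (2*w)*(-11 + w) = 2*w*(-11 + w))
a(q) = 0 (a(q) = 2*0*(-11 + 0) = 2*0*(-11) = 0)
1207 + (6 - 19)**2*a(24) = 1207 + (6 - 19)**2*0 = 1207 + (-13)**2*0 = 1207 + 169*0 = 1207 + 0 = 1207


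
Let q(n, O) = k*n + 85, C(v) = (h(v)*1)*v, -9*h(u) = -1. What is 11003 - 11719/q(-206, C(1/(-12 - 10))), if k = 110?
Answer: 248404444/22575 ≈ 11004.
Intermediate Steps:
h(u) = 1/9 (h(u) = -1/9*(-1) = 1/9)
C(v) = v/9 (C(v) = ((1/9)*1)*v = v/9)
q(n, O) = 85 + 110*n (q(n, O) = 110*n + 85 = 85 + 110*n)
11003 - 11719/q(-206, C(1/(-12 - 10))) = 11003 - 11719/(85 + 110*(-206)) = 11003 - 11719/(85 - 22660) = 11003 - 11719/(-22575) = 11003 - 11719*(-1/22575) = 11003 + 11719/22575 = 248404444/22575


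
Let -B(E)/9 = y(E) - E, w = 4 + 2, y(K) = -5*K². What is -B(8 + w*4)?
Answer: -46368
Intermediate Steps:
w = 6
B(E) = 9*E + 45*E² (B(E) = -9*(-5*E² - E) = -9*(-E - 5*E²) = 9*E + 45*E²)
-B(8 + w*4) = -9*(8 + 6*4)*(1 + 5*(8 + 6*4)) = -9*(8 + 24)*(1 + 5*(8 + 24)) = -9*32*(1 + 5*32) = -9*32*(1 + 160) = -9*32*161 = -1*46368 = -46368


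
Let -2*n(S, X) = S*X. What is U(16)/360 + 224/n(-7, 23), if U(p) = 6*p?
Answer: 1052/345 ≈ 3.0493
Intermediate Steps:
n(S, X) = -S*X/2
U(16)/360 + 224/n(-7, 23) = (6*16)/360 + 224/((-½*(-7)*23)) = 96*(1/360) + 224/(161/2) = 4/15 + 224*(2/161) = 4/15 + 64/23 = 1052/345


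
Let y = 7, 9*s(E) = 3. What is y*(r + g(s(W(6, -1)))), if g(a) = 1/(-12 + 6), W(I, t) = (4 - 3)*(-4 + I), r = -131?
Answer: -5509/6 ≈ -918.17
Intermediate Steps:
W(I, t) = -4 + I (W(I, t) = 1*(-4 + I) = -4 + I)
s(E) = ⅓ (s(E) = (⅑)*3 = ⅓)
g(a) = -⅙ (g(a) = 1/(-6) = -⅙)
y*(r + g(s(W(6, -1)))) = 7*(-131 - ⅙) = 7*(-787/6) = -5509/6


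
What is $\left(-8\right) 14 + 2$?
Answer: $-110$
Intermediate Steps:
$\left(-8\right) 14 + 2 = -112 + 2 = -110$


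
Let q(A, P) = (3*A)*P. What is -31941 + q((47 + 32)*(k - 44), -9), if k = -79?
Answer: 230418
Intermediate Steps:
q(A, P) = 3*A*P
-31941 + q((47 + 32)*(k - 44), -9) = -31941 + 3*((47 + 32)*(-79 - 44))*(-9) = -31941 + 3*(79*(-123))*(-9) = -31941 + 3*(-9717)*(-9) = -31941 + 262359 = 230418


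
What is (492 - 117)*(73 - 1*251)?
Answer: -66750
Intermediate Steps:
(492 - 117)*(73 - 1*251) = 375*(73 - 251) = 375*(-178) = -66750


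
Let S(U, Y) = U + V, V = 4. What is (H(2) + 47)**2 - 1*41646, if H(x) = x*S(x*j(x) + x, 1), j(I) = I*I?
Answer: -36021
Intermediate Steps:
j(I) = I**2
S(U, Y) = 4 + U (S(U, Y) = U + 4 = 4 + U)
H(x) = x*(4 + x + x**3) (H(x) = x*(4 + (x*x**2 + x)) = x*(4 + (x**3 + x)) = x*(4 + (x + x**3)) = x*(4 + x + x**3))
(H(2) + 47)**2 - 1*41646 = (2*(4 + 2 + 2**3) + 47)**2 - 1*41646 = (2*(4 + 2 + 8) + 47)**2 - 41646 = (2*14 + 47)**2 - 41646 = (28 + 47)**2 - 41646 = 75**2 - 41646 = 5625 - 41646 = -36021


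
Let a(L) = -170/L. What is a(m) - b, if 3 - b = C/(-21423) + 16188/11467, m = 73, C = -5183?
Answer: -65906067544/17933000493 ≈ -3.6751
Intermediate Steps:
b = 330743638/245657541 (b = 3 - (-5183/(-21423) + 16188/11467) = 3 - (-5183*(-1/21423) + 16188*(1/11467)) = 3 - (5183/21423 + 16188/11467) = 3 - 1*406228985/245657541 = 3 - 406228985/245657541 = 330743638/245657541 ≈ 1.3464)
a(m) - b = -170/73 - 1*330743638/245657541 = -170*1/73 - 330743638/245657541 = -170/73 - 330743638/245657541 = -65906067544/17933000493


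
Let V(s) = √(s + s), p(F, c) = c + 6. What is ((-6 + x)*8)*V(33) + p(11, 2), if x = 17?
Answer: 8 + 88*√66 ≈ 722.92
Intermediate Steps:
p(F, c) = 6 + c
V(s) = √2*√s (V(s) = √(2*s) = √2*√s)
((-6 + x)*8)*V(33) + p(11, 2) = ((-6 + 17)*8)*(√2*√33) + (6 + 2) = (11*8)*√66 + 8 = 88*√66 + 8 = 8 + 88*√66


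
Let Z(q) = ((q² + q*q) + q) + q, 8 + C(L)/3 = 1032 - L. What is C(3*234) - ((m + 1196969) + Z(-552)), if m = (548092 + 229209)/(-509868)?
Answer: -919957624175/509868 ≈ -1.8043e+6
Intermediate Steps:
C(L) = 3072 - 3*L (C(L) = -24 + 3*(1032 - L) = -24 + (3096 - 3*L) = 3072 - 3*L)
Z(q) = 2*q + 2*q² (Z(q) = ((q² + q²) + q) + q = (2*q² + q) + q = (q + 2*q²) + q = 2*q + 2*q²)
m = -777301/509868 (m = 777301*(-1/509868) = -777301/509868 ≈ -1.5245)
C(3*234) - ((m + 1196969) + Z(-552)) = (3072 - 9*234) - ((-777301/509868 + 1196969) + 2*(-552)*(1 - 552)) = (3072 - 3*702) - (610295412791/509868 + 2*(-552)*(-551)) = (3072 - 2106) - (610295412791/509868 + 608304) = 966 - 1*920450156663/509868 = 966 - 920450156663/509868 = -919957624175/509868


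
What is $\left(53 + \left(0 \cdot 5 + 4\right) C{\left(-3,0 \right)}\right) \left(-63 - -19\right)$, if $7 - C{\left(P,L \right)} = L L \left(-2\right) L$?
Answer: $-3564$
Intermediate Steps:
$C{\left(P,L \right)} = 7 + 2 L^{3}$ ($C{\left(P,L \right)} = 7 - L L \left(-2\right) L = 7 - L \left(- 2 L\right) L = 7 - - 2 L^{2} L = 7 - - 2 L^{3} = 7 + 2 L^{3}$)
$\left(53 + \left(0 \cdot 5 + 4\right) C{\left(-3,0 \right)}\right) \left(-63 - -19\right) = \left(53 + \left(0 \cdot 5 + 4\right) \left(7 + 2 \cdot 0^{3}\right)\right) \left(-63 - -19\right) = \left(53 + \left(0 + 4\right) \left(7 + 2 \cdot 0\right)\right) \left(-63 + 19\right) = \left(53 + 4 \left(7 + 0\right)\right) \left(-44\right) = \left(53 + 4 \cdot 7\right) \left(-44\right) = \left(53 + 28\right) \left(-44\right) = 81 \left(-44\right) = -3564$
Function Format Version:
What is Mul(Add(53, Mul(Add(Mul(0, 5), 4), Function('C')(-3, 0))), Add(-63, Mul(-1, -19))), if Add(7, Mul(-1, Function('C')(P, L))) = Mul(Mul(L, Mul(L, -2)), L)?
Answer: -3564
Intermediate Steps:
Function('C')(P, L) = Add(7, Mul(2, Pow(L, 3))) (Function('C')(P, L) = Add(7, Mul(-1, Mul(Mul(L, Mul(L, -2)), L))) = Add(7, Mul(-1, Mul(Mul(L, Mul(-2, L)), L))) = Add(7, Mul(-1, Mul(Mul(-2, Pow(L, 2)), L))) = Add(7, Mul(-1, Mul(-2, Pow(L, 3)))) = Add(7, Mul(2, Pow(L, 3))))
Mul(Add(53, Mul(Add(Mul(0, 5), 4), Function('C')(-3, 0))), Add(-63, Mul(-1, -19))) = Mul(Add(53, Mul(Add(Mul(0, 5), 4), Add(7, Mul(2, Pow(0, 3))))), Add(-63, Mul(-1, -19))) = Mul(Add(53, Mul(Add(0, 4), Add(7, Mul(2, 0)))), Add(-63, 19)) = Mul(Add(53, Mul(4, Add(7, 0))), -44) = Mul(Add(53, Mul(4, 7)), -44) = Mul(Add(53, 28), -44) = Mul(81, -44) = -3564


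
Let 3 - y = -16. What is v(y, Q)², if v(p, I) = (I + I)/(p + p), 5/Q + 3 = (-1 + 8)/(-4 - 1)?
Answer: 625/174724 ≈ 0.0035771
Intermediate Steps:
y = 19 (y = 3 - 1*(-16) = 3 + 16 = 19)
Q = -25/22 (Q = 5/(-3 + (-1 + 8)/(-4 - 1)) = 5/(-3 + 7/(-5)) = 5/(-3 + 7*(-⅕)) = 5/(-3 - 7/5) = 5/(-22/5) = 5*(-5/22) = -25/22 ≈ -1.1364)
v(p, I) = I/p (v(p, I) = (2*I)/((2*p)) = (2*I)*(1/(2*p)) = I/p)
v(y, Q)² = (-25/22/19)² = (-25/22*1/19)² = (-25/418)² = 625/174724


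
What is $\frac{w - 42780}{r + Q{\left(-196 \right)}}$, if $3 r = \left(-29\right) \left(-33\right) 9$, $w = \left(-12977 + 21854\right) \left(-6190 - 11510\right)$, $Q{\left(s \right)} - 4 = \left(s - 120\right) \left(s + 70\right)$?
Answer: $- \frac{157165680}{42691} \approx -3681.5$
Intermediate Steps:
$Q{\left(s \right)} = 4 + \left(-120 + s\right) \left(70 + s\right)$ ($Q{\left(s \right)} = 4 + \left(s - 120\right) \left(s + 70\right) = 4 + \left(-120 + s\right) \left(70 + s\right)$)
$w = -157122900$ ($w = 8877 \left(-17700\right) = -157122900$)
$r = 2871$ ($r = \frac{\left(-29\right) \left(-33\right) 9}{3} = \frac{957 \cdot 9}{3} = \frac{1}{3} \cdot 8613 = 2871$)
$\frac{w - 42780}{r + Q{\left(-196 \right)}} = \frac{-157122900 - 42780}{2871 - \left(-1404 - 38416\right)} = - \frac{157165680}{2871 + \left(-8396 + 38416 + 9800\right)} = - \frac{157165680}{2871 + 39820} = - \frac{157165680}{42691}$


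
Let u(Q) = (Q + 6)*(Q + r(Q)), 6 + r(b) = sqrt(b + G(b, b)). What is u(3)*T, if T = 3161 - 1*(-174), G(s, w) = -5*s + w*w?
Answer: -90045 + 30015*I*sqrt(3) ≈ -90045.0 + 51988.0*I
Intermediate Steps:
G(s, w) = w**2 - 5*s (G(s, w) = -5*s + w**2 = w**2 - 5*s)
T = 3335 (T = 3161 + 174 = 3335)
r(b) = -6 + sqrt(b**2 - 4*b) (r(b) = -6 + sqrt(b + (b**2 - 5*b)) = -6 + sqrt(b**2 - 4*b))
u(Q) = (6 + Q)*(-6 + Q + sqrt(Q*(-4 + Q))) (u(Q) = (Q + 6)*(Q + (-6 + sqrt(Q*(-4 + Q)))) = (6 + Q)*(-6 + Q + sqrt(Q*(-4 + Q))))
u(3)*T = (-36 + 3**2 + 6*sqrt(3*(-4 + 3)) + 3*sqrt(3*(-4 + 3)))*3335 = (-36 + 9 + 6*sqrt(3*(-1)) + 3*sqrt(3*(-1)))*3335 = (-36 + 9 + 6*sqrt(-3) + 3*sqrt(-3))*3335 = (-36 + 9 + 6*(I*sqrt(3)) + 3*(I*sqrt(3)))*3335 = (-36 + 9 + 6*I*sqrt(3) + 3*I*sqrt(3))*3335 = (-27 + 9*I*sqrt(3))*3335 = -90045 + 30015*I*sqrt(3)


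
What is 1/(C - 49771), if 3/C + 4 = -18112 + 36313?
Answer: -18197/905682884 ≈ -2.0092e-5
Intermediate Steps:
C = 3/18197 (C = 3/(-4 + (-18112 + 36313)) = 3/(-4 + 18201) = 3/18197 ≈ 0.00016486)
1/(C - 49771) = 1/(3/18197 - 49771) = 1/(-905682884/18197) = -18197/905682884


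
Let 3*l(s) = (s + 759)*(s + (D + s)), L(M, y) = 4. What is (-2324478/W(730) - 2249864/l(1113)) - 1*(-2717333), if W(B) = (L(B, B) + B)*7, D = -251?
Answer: 1075216861476323/395754450 ≈ 2.7169e+6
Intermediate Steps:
W(B) = 28 + 7*B (W(B) = (4 + B)*7 = 28 + 7*B)
l(s) = (-251 + 2*s)*(759 + s)/3 (l(s) = ((s + 759)*(s + (-251 + s)))/3 = ((759 + s)*(-251 + 2*s))/3 = ((-251 + 2*s)*(759 + s))/3 = (-251 + 2*s)*(759 + s)/3)
(-2324478/W(730) - 2249864/l(1113)) - 1*(-2717333) = (-2324478/(28 + 7*730) - 2249864/(-63503 + (⅔)*1113² + (1267/3)*1113)) - 1*(-2717333) = (-2324478/(28 + 5110) - 2249864/(-63503 + (⅔)*1238769 + 470057)) + 2717333 = (-2324478/5138 - 2249864/(-63503 + 825846 + 470057)) + 2717333 = (-2324478*1/5138 - 2249864/1232400) + 2717333 = (-1162239/2569 - 2249864*1/1232400) + 2717333 = (-1162239/2569 - 281233/154050) + 2717333 = -179765405527/395754450 + 2717333 = 1075216861476323/395754450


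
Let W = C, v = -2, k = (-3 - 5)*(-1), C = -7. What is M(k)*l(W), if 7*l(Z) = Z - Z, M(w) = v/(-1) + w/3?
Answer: 0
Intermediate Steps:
k = 8 (k = -8*(-1) = 8)
M(w) = 2 + w/3 (M(w) = -2/(-1) + w/3 = -2*(-1) + w*(⅓) = 2 + w/3)
W = -7
l(Z) = 0 (l(Z) = (Z - Z)/7 = (⅐)*0 = 0)
M(k)*l(W) = (2 + (⅓)*8)*0 = (2 + 8/3)*0 = (14/3)*0 = 0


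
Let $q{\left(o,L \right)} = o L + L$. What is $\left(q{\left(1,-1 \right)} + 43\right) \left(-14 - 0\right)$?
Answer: $-574$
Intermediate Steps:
$q{\left(o,L \right)} = L + L o$ ($q{\left(o,L \right)} = L o + L = L + L o$)
$\left(q{\left(1,-1 \right)} + 43\right) \left(-14 - 0\right) = \left(- (1 + 1) + 43\right) \left(-14 - 0\right) = \left(\left(-1\right) 2 + 43\right) \left(-14 + 0\right) = \left(-2 + 43\right) \left(-14\right) = 41 \left(-14\right) = -574$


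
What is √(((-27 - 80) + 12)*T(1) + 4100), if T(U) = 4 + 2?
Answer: √3530 ≈ 59.414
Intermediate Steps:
T(U) = 6
√(((-27 - 80) + 12)*T(1) + 4100) = √(((-27 - 80) + 12)*6 + 4100) = √((-107 + 12)*6 + 4100) = √(-95*6 + 4100) = √(-570 + 4100) = √3530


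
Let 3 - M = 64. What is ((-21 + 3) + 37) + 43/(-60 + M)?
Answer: 2256/121 ≈ 18.645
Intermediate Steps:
M = -61 (M = 3 - 1*64 = 3 - 64 = -61)
((-21 + 3) + 37) + 43/(-60 + M) = ((-21 + 3) + 37) + 43/(-60 - 61) = (-18 + 37) + 43/(-121) = 19 - 1/121*43 = 19 - 43/121 = 2256/121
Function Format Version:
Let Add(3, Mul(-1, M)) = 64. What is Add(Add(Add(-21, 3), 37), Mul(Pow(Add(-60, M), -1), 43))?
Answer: Rational(2256, 121) ≈ 18.645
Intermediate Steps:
M = -61 (M = Add(3, Mul(-1, 64)) = Add(3, -64) = -61)
Add(Add(Add(-21, 3), 37), Mul(Pow(Add(-60, M), -1), 43)) = Add(Add(Add(-21, 3), 37), Mul(Pow(Add(-60, -61), -1), 43)) = Add(Add(-18, 37), Mul(Pow(-121, -1), 43)) = Add(19, Mul(Rational(-1, 121), 43)) = Add(19, Rational(-43, 121)) = Rational(2256, 121)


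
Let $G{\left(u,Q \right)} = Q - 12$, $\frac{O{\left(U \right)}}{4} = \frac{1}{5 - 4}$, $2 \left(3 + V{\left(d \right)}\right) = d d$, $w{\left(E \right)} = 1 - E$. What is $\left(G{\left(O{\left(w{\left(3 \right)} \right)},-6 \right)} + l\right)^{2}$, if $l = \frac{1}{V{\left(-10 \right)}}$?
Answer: $\frac{714025}{2209} \approx 323.23$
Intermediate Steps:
$V{\left(d \right)} = -3 + \frac{d^{2}}{2}$ ($V{\left(d \right)} = -3 + \frac{d d}{2} = -3 + \frac{d^{2}}{2}$)
$O{\left(U \right)} = 4$ ($O{\left(U \right)} = \frac{4}{5 - 4} = \frac{4}{1} = 4 \cdot 1 = 4$)
$G{\left(u,Q \right)} = -12 + Q$
$l = \frac{1}{47}$ ($l = \frac{1}{-3 + \frac{\left(-10\right)^{2}}{2}} = \frac{1}{-3 + \frac{1}{2} \cdot 100} = \frac{1}{-3 + 50} = \frac{1}{47} \approx 0.021277$)
$\left(G{\left(O{\left(w{\left(3 \right)} \right)},-6 \right)} + l\right)^{2} = \left(\left(-12 - 6\right) + \frac{1}{47}\right)^{2} = \left(-18 + \frac{1}{47}\right)^{2} = \left(- \frac{845}{47}\right)^{2} = \frac{714025}{2209}$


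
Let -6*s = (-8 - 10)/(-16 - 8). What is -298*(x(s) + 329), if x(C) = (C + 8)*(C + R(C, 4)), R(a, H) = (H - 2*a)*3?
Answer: -4085431/32 ≈ -1.2767e+5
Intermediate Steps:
s = -⅛ (s = -(-8 - 10)/(6*(-16 - 8)) = -(-3)/(-24) = -(-3)*(-1)/24 = -⅙*¾ = -⅛ ≈ -0.12500)
R(a, H) = -6*a + 3*H
x(C) = (8 + C)*(12 - 5*C) (x(C) = (C + 8)*(C + (-6*C + 3*4)) = (8 + C)*(C + (-6*C + 12)) = (8 + C)*(C + (12 - 6*C)) = (8 + C)*(12 - 5*C))
-298*(x(s) + 329) = -298*((96 - 28*(-⅛) - 5*(-⅛)²) + 329) = -298*((96 + 7/2 - 5*1/64) + 329) = -298*((96 + 7/2 - 5/64) + 329) = -298*(6363/64 + 329) = -298*27419/64 = -4085431/32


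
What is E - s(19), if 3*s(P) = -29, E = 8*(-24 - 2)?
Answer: -595/3 ≈ -198.33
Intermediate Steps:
E = -208 (E = 8*(-26) = -208)
s(P) = -29/3 (s(P) = (⅓)*(-29) = -29/3)
E - s(19) = -208 - 1*(-29/3) = -208 + 29/3 = -595/3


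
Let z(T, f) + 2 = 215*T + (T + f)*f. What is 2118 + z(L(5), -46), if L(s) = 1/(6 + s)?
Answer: 46721/11 ≈ 4247.4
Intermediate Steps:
z(T, f) = -2 + 215*T + f*(T + f) (z(T, f) = -2 + (215*T + (T + f)*f) = -2 + (215*T + f*(T + f)) = -2 + 215*T + f*(T + f))
2118 + z(L(5), -46) = 2118 + (-2 + (-46)² + 215/(6 + 5) - 46/(6 + 5)) = 2118 + (-2 + 2116 + 215/11 - 46/11) = 2118 + 23423/11 = 46721/11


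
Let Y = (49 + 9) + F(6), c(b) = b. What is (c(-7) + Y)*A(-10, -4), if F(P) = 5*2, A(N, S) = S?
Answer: -244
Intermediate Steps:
F(P) = 10
Y = 68 (Y = (49 + 9) + 10 = 58 + 10 = 68)
(c(-7) + Y)*A(-10, -4) = (-7 + 68)*(-4) = 61*(-4) = -244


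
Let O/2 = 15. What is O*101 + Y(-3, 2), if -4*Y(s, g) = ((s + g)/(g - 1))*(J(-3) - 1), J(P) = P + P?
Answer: 12113/4 ≈ 3028.3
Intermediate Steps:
O = 30 (O = 2*15 = 30)
J(P) = 2*P
Y(s, g) = 7*(g + s)/(4*(-1 + g)) (Y(s, g) = -(s + g)/(g - 1)*(2*(-3) - 1)/4 = -(g + s)/(-1 + g)*(-6 - 1)/4 = -(g + s)/(-1 + g)*(-7)/4 = -(-7)*(g + s)/(4*(-1 + g)) = 7*(g + s)/(4*(-1 + g)))
O*101 + Y(-3, 2) = 30*101 + 7*(2 - 3)/(4*(-1 + 2)) = 3030 + (7/4)*(-1)/1 = 3030 + (7/4)*1*(-1) = 3030 - 7/4 = 12113/4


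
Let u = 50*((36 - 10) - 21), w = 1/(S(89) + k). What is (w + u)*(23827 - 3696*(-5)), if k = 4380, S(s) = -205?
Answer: 44157973557/4175 ≈ 1.0577e+7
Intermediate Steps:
w = 1/4175 (w = 1/(-205 + 4380) = 1/4175 ≈ 0.00023952)
u = 250 (u = 50*(26 - 21) = 50*5 = 250)
(w + u)*(23827 - 3696*(-5)) = (1/4175 + 250)*(23827 - 3696*(-5)) = 1043751*(23827 + 18480)/4175 = (1043751/4175)*42307 = 44157973557/4175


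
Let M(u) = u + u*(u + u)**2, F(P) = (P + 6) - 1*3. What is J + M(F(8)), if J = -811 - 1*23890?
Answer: -19366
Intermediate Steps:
J = -24701 (J = -811 - 23890 = -24701)
F(P) = 3 + P (F(P) = (6 + P) - 3 = 3 + P)
M(u) = u + 4*u**3 (M(u) = u + u*(2*u)**2 = u + u*(4*u**2) = u + 4*u**3)
J + M(F(8)) = -24701 + ((3 + 8) + 4*(3 + 8)**3) = -24701 + (11 + 4*11**3) = -24701 + (11 + 4*1331) = -24701 + (11 + 5324) = -24701 + 5335 = -19366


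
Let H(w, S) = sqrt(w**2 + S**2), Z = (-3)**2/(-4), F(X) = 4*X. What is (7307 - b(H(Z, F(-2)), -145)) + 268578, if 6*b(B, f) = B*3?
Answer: 275885 - sqrt(1105)/8 ≈ 2.7588e+5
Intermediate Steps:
Z = -9/4 (Z = 9*(-1/4) = -9/4 ≈ -2.2500)
H(w, S) = sqrt(S**2 + w**2)
b(B, f) = B/2 (b(B, f) = (B*3)/6 = (3*B)/6 = B/2)
(7307 - b(H(Z, F(-2)), -145)) + 268578 = (7307 - sqrt((4*(-2))**2 + (-9/4)**2)/2) + 268578 = (7307 - sqrt((-8)**2 + 81/16)/2) + 268578 = (7307 - sqrt(64 + 81/16)/2) + 268578 = (7307 - sqrt(1105/16)/2) + 268578 = (7307 - sqrt(1105)/4/2) + 268578 = (7307 - sqrt(1105)/8) + 268578 = 275885 - sqrt(1105)/8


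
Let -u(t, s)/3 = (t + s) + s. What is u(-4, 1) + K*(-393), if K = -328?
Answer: 128910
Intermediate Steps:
u(t, s) = -6*s - 3*t (u(t, s) = -3*((t + s) + s) = -3*((s + t) + s) = -3*(t + 2*s) = -6*s - 3*t)
u(-4, 1) + K*(-393) = (-6*1 - 3*(-4)) - 328*(-393) = (-6 + 12) + 128904 = 6 + 128904 = 128910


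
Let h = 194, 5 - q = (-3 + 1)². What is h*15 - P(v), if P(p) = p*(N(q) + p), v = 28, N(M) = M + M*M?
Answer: 2070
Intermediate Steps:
q = 1 (q = 5 - (-3 + 1)² = 5 - 1*(-2)² = 5 - 1*4 = 5 - 4 = 1)
N(M) = M + M²
P(p) = p*(2 + p) (P(p) = p*(1*(1 + 1) + p) = p*(1*2 + p) = p*(2 + p))
h*15 - P(v) = 194*15 - 28*(2 + 28) = 2910 - 28*30 = 2910 - 1*840 = 2910 - 840 = 2070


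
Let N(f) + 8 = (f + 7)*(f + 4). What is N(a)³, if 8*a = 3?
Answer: 3745539377/262144 ≈ 14288.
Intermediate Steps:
a = 3/8 (a = (⅛)*3 = 3/8 ≈ 0.37500)
N(f) = -8 + (4 + f)*(7 + f) (N(f) = -8 + (f + 7)*(f + 4) = -8 + (7 + f)*(4 + f) = -8 + (4 + f)*(7 + f))
N(a)³ = (20 + (3/8)² + 11*(3/8))³ = (20 + 9/64 + 33/8)³ = (1553/64)³ = 3745539377/262144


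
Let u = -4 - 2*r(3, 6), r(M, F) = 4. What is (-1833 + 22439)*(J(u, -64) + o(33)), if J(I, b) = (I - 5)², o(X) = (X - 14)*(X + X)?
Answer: 31795058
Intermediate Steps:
o(X) = 2*X*(-14 + X) (o(X) = (-14 + X)*(2*X) = 2*X*(-14 + X))
u = -12 (u = -4 - 2*4 = -4 - 8 = -12)
J(I, b) = (-5 + I)²
(-1833 + 22439)*(J(u, -64) + o(33)) = (-1833 + 22439)*((-5 - 12)² + 2*33*(-14 + 33)) = 20606*((-17)² + 2*33*19) = 20606*(289 + 1254) = 20606*1543 = 31795058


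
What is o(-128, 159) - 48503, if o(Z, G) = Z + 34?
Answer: -48597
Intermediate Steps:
o(Z, G) = 34 + Z
o(-128, 159) - 48503 = (34 - 128) - 48503 = -94 - 48503 = -48597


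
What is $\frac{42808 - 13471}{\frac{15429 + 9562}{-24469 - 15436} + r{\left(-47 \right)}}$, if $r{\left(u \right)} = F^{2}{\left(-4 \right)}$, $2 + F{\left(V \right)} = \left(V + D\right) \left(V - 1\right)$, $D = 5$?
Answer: $\frac{1170692985}{1930354} \approx 606.47$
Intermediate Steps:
$F{\left(V \right)} = -2 + \left(-1 + V\right) \left(5 + V\right)$ ($F{\left(V \right)} = -2 + \left(V + 5\right) \left(V - 1\right) = -2 + \left(5 + V\right) \left(-1 + V\right) = -2 + \left(-1 + V\right) \left(5 + V\right)$)
$r{\left(u \right)} = 49$ ($r{\left(u \right)} = \left(-7 + \left(-4\right)^{2} + 4 \left(-4\right)\right)^{2} = \left(-7 + 16 - 16\right)^{2} = \left(-7\right)^{2} = 49$)
$\frac{42808 - 13471}{\frac{15429 + 9562}{-24469 - 15436} + r{\left(-47 \right)}} = \frac{42808 - 13471}{\frac{15429 + 9562}{-24469 - 15436} + 49} = \frac{29337}{\frac{24991}{-39905} + 49} = \frac{29337}{24991 \left(- \frac{1}{39905}\right) + 49} = \frac{29337}{- \frac{24991}{39905} + 49} = \frac{29337}{\frac{1930354}{39905}} = 29337 \cdot \frac{39905}{1930354} = \frac{1170692985}{1930354}$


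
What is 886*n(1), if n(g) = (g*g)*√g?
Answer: 886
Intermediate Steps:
n(g) = g^(5/2) (n(g) = g²*√g = g^(5/2))
886*n(1) = 886*1^(5/2) = 886*1 = 886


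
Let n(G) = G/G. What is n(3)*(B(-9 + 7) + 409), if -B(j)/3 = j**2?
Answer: 397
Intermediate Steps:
n(G) = 1
B(j) = -3*j**2
n(3)*(B(-9 + 7) + 409) = 1*(-3*(-9 + 7)**2 + 409) = 1*(-3*(-2)**2 + 409) = 1*(-3*4 + 409) = 1*(-12 + 409) = 1*397 = 397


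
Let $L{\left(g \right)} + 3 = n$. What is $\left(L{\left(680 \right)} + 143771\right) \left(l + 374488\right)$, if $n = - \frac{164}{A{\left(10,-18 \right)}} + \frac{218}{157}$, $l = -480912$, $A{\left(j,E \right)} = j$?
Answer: $- \frac{12009532920704}{785} \approx -1.5299 \cdot 10^{10}$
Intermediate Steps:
$n = - \frac{11784}{785}$ ($n = - \frac{164}{10} + \frac{218}{157} = \left(-164\right) \frac{1}{10} + 218 \cdot \frac{1}{157} = - \frac{82}{5} + \frac{218}{157} = - \frac{11784}{785} \approx -15.011$)
$L{\left(g \right)} = - \frac{14139}{785}$ ($L{\left(g \right)} = -3 - \frac{11784}{785} = - \frac{14139}{785}$)
$\left(L{\left(680 \right)} + 143771\right) \left(l + 374488\right) = \left(- \frac{14139}{785} + 143771\right) \left(-480912 + 374488\right) = \frac{112846096}{785} \left(-106424\right) = - \frac{12009532920704}{785}$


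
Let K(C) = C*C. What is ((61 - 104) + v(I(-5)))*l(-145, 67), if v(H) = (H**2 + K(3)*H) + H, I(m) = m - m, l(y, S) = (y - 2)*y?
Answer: -916545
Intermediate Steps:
K(C) = C**2
l(y, S) = y*(-2 + y) (l(y, S) = (-2 + y)*y = y*(-2 + y))
I(m) = 0
v(H) = H**2 + 10*H (v(H) = (H**2 + 3**2*H) + H = (H**2 + 9*H) + H = H**2 + 10*H)
((61 - 104) + v(I(-5)))*l(-145, 67) = ((61 - 104) + 0*(10 + 0))*(-145*(-2 - 145)) = (-43 + 0*10)*(-145*(-147)) = (-43 + 0)*21315 = -43*21315 = -916545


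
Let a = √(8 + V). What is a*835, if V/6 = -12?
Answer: 6680*I ≈ 6680.0*I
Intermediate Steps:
V = -72 (V = 6*(-12) = -72)
a = 8*I (a = √(8 - 72) = √(-64) = 8*I ≈ 8.0*I)
a*835 = (8*I)*835 = 6680*I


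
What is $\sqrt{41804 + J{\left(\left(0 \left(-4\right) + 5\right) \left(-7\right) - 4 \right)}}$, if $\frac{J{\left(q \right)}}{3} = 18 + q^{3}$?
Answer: $i \sqrt{136099} \approx 368.92 i$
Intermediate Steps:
$J{\left(q \right)} = 54 + 3 q^{3}$ ($J{\left(q \right)} = 3 \left(18 + q^{3}\right) = 54 + 3 q^{3}$)
$\sqrt{41804 + J{\left(\left(0 \left(-4\right) + 5\right) \left(-7\right) - 4 \right)}} = \sqrt{41804 + \left(54 + 3 \left(\left(0 \left(-4\right) + 5\right) \left(-7\right) - 4\right)^{3}\right)} = \sqrt{41804 + \left(54 + 3 \left(\left(0 + 5\right) \left(-7\right) - 4\right)^{3}\right)} = \sqrt{41804 + \left(54 + 3 \left(5 \left(-7\right) - 4\right)^{3}\right)} = \sqrt{41804 + \left(54 + 3 \left(-35 - 4\right)^{3}\right)} = \sqrt{41804 + \left(54 + 3 \left(-39\right)^{3}\right)} = \sqrt{41804 + \left(54 + 3 \left(-59319\right)\right)} = \sqrt{41804 + \left(54 - 177957\right)} = \sqrt{41804 - 177903} = \sqrt{-136099} = i \sqrt{136099}$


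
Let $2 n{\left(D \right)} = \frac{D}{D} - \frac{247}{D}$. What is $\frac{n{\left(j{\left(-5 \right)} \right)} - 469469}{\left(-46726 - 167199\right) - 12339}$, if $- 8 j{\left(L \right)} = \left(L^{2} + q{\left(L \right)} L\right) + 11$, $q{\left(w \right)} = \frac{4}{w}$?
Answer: $\frac{2347219}{1131320} \approx 2.0748$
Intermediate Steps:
$j{\left(L \right)} = - \frac{15}{8} - \frac{L^{2}}{8}$ ($j{\left(L \right)} = - \frac{\left(L^{2} + \frac{4}{L} L\right) + 11}{8} = - \frac{\left(L^{2} + 4\right) + 11}{8} = - \frac{\left(4 + L^{2}\right) + 11}{8} = - \frac{15 + L^{2}}{8} = - \frac{15}{8} - \frac{L^{2}}{8}$)
$n{\left(D \right)} = \frac{1}{2} - \frac{247}{2 D}$ ($n{\left(D \right)} = \frac{\frac{D}{D} - \frac{247}{D}}{2} = \frac{1 - \frac{247}{D}}{2} = \frac{1}{2} - \frac{247}{2 D}$)
$\frac{n{\left(j{\left(-5 \right)} \right)} - 469469}{\left(-46726 - 167199\right) - 12339} = \frac{\frac{-247 - \left(\frac{15}{8} + \frac{\left(-5\right)^{2}}{8}\right)}{2 \left(- \frac{15}{8} - \frac{\left(-5\right)^{2}}{8}\right)} - 469469}{\left(-46726 - 167199\right) - 12339} = \frac{\frac{-247 - 5}{2 \left(- \frac{15}{8} - \frac{25}{8}\right)} - 469469}{\left(-46726 - 167199\right) - 12339} = \frac{\frac{-247 - 5}{2 \left(- \frac{15}{8} - \frac{25}{8}\right)} - 469469}{-213925 - 12339} = \frac{\frac{-247 - 5}{2 \left(-5\right)} - 469469}{-226264} = \left(\frac{1}{2} \left(- \frac{1}{5}\right) \left(-252\right) - 469469\right) \left(- \frac{1}{226264}\right) = \left(\frac{126}{5} - 469469\right) \left(- \frac{1}{226264}\right) = \left(- \frac{2347219}{5}\right) \left(- \frac{1}{226264}\right) = \frac{2347219}{1131320}$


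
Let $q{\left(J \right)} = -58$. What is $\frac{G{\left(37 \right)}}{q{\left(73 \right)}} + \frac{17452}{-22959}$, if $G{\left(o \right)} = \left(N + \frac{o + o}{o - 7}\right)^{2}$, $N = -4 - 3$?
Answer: $- \frac{18550612}{16645275} \approx -1.1145$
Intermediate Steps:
$N = -7$
$G{\left(o \right)} = \left(-7 + \frac{2 o}{-7 + o}\right)^{2}$ ($G{\left(o \right)} = \left(-7 + \frac{o + o}{o - 7}\right)^{2} = \left(-7 + \frac{2 o}{-7 + o}\right)^{2}$)
$\frac{G{\left(37 \right)}}{q{\left(73 \right)}} + \frac{17452}{-22959} = \frac{\left(-49 + 5 \cdot 37\right)^{2} \frac{1}{\left(-7 + 37\right)^{2}}}{-58} + \frac{17452}{-22959} = \frac{\left(-49 + 185\right)^{2}}{900} \left(- \frac{1}{58}\right) + 17452 \left(- \frac{1}{22959}\right) = 136^{2} \cdot \frac{1}{900} \left(- \frac{1}{58}\right) - \frac{17452}{22959} = 18496 \cdot \frac{1}{900} \left(- \frac{1}{58}\right) - \frac{17452}{22959} = \frac{4624}{225} \left(- \frac{1}{58}\right) - \frac{17452}{22959} = - \frac{2312}{6525} - \frac{17452}{22959} = - \frac{18550612}{16645275}$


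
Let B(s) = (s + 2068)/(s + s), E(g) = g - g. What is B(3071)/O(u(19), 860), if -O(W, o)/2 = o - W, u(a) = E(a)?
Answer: -5139/10564240 ≈ -0.00048645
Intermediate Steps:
E(g) = 0
u(a) = 0
B(s) = (2068 + s)/(2*s) (B(s) = (2068 + s)/((2*s)) = (2068 + s)*(1/(2*s)) = (2068 + s)/(2*s))
O(W, o) = -2*o + 2*W (O(W, o) = -2*(o - W) = -2*o + 2*W)
B(3071)/O(u(19), 860) = ((1/2)*(2068 + 3071)/3071)/(-2*860 + 2*0) = ((1/2)*(1/3071)*5139)/(-1720 + 0) = (5139/6142)/(-1720) = (5139/6142)*(-1/1720) = -5139/10564240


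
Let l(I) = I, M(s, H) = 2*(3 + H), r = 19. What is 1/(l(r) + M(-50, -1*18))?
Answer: -1/11 ≈ -0.090909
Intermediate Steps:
M(s, H) = 6 + 2*H
1/(l(r) + M(-50, -1*18)) = 1/(19 + (6 + 2*(-1*18))) = 1/(19 + (6 + 2*(-18))) = 1/(19 + (6 - 36)) = 1/(19 - 30) = 1/(-11) = -1/11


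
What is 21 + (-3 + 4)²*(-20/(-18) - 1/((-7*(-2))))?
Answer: 2777/126 ≈ 22.040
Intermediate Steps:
21 + (-3 + 4)²*(-20/(-18) - 1/((-7*(-2)))) = 21 + 1²*(-20*(-1/18) - 1/14) = 21 + 1*(10/9 - 1*1/14) = 21 + 1*(10/9 - 1/14) = 21 + 1*(131/126) = 21 + 131/126 = 2777/126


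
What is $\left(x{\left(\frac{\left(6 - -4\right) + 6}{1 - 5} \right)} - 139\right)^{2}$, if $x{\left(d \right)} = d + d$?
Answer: $21609$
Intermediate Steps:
$x{\left(d \right)} = 2 d$
$\left(x{\left(\frac{\left(6 - -4\right) + 6}{1 - 5} \right)} - 139\right)^{2} = \left(2 \frac{\left(6 - -4\right) + 6}{1 - 5} - 139\right)^{2} = \left(2 \frac{\left(6 + 4\right) + 6}{-4} - 139\right)^{2} = \left(2 \left(10 + 6\right) \left(- \frac{1}{4}\right) - 139\right)^{2} = \left(2 \cdot 16 \left(- \frac{1}{4}\right) - 139\right)^{2} = \left(2 \left(-4\right) - 139\right)^{2} = \left(-8 - 139\right)^{2} = \left(-147\right)^{2} = 21609$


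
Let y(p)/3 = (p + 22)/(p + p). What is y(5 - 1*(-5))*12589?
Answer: 302136/5 ≈ 60427.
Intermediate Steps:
y(p) = 3*(22 + p)/(2*p) (y(p) = 3*((p + 22)/(p + p)) = 3*((22 + p)/((2*p))) = 3*((22 + p)*(1/(2*p))) = 3*((22 + p)/(2*p)) = 3*(22 + p)/(2*p))
y(5 - 1*(-5))*12589 = (3/2 + 33/(5 - 1*(-5)))*12589 = (3/2 + 33/(5 + 5))*12589 = (3/2 + 33/10)*12589 = (24/5)*12589 = 302136/5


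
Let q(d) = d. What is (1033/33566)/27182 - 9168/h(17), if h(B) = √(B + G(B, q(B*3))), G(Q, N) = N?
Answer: 1033/912391012 - 4584*√17/17 ≈ -1111.8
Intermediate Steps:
h(B) = 2*√B (h(B) = √(B + B*3) = √(B + 3*B) = √(4*B) = 2*√B)
(1033/33566)/27182 - 9168/h(17) = (1033/33566)/27182 - 9168*√17/34 = (1033*(1/33566))*(1/27182) - 4584*√17/17 = (1033/33566)*(1/27182) - 4584*√17/17 = 1033/912391012 - 4584*√17/17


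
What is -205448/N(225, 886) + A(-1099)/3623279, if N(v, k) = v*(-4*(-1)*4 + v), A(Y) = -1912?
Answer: -744499102192/196472303775 ≈ -3.7893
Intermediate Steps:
N(v, k) = v*(16 + v) (N(v, k) = v*(4*4 + v) = v*(16 + v))
-205448/N(225, 886) + A(-1099)/3623279 = -205448*1/(225*(16 + 225)) - 1912/3623279 = -205448/(225*241) - 1912*1/3623279 = -205448/54225 - 1912/3623279 = -744499102192/196472303775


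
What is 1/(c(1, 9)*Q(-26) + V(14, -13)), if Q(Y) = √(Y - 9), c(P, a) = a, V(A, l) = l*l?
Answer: 169/31396 - 9*I*√35/31396 ≈ 0.0053829 - 0.0016959*I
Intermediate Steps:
V(A, l) = l²
Q(Y) = √(-9 + Y)
1/(c(1, 9)*Q(-26) + V(14, -13)) = 1/(9*√(-9 - 26) + (-13)²) = 1/(9*√(-35) + 169) = 1/(9*(I*√35) + 169) = 1/(9*I*√35 + 169) = 1/(169 + 9*I*√35)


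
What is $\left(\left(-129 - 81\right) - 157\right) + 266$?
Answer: $-101$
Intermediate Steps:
$\left(\left(-129 - 81\right) - 157\right) + 266 = \left(-210 - 157\right) + 266 = -367 + 266 = -101$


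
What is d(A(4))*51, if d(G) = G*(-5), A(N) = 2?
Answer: -510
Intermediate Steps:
d(G) = -5*G
d(A(4))*51 = -5*2*51 = -10*51 = -510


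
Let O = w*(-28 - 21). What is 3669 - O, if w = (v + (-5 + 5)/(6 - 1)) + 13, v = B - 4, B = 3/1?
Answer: 4257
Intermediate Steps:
B = 3 (B = 3*1 = 3)
v = -1 (v = 3 - 4 = -1)
w = 12 (w = (-1 + (-5 + 5)/(6 - 1)) + 13 = (-1 + 0/5) + 13 = (-1 + 0*(⅕)) + 13 = (-1 + 0) + 13 = -1 + 13 = 12)
O = -588 (O = 12*(-28 - 21) = 12*(-49) = -588)
3669 - O = 3669 - 1*(-588) = 3669 + 588 = 4257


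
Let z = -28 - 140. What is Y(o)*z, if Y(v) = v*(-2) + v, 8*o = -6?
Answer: -126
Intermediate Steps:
z = -168
o = -3/4 (o = (1/8)*(-6) = -3/4 ≈ -0.75000)
Y(v) = -v (Y(v) = -2*v + v = -v)
Y(o)*z = -1*(-3/4)*(-168) = (3/4)*(-168) = -126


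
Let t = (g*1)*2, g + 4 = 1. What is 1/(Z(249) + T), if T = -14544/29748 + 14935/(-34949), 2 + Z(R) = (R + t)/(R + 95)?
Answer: -29803668424/65861590327 ≈ -0.45252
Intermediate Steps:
g = -3 (g = -4 + 1 = -3)
t = -6 (t = -3*1*2 = -3*2 = -6)
Z(R) = -2 + (-6 + R)/(95 + R) (Z(R) = -2 + (R - 6)/(R + 95) = -2 + (-6 + R)/(95 + R))
T = -79382053/86638571 (T = -14544*1/29748 + 14935*(-1/34949) = -1212/2479 - 14935/34949 = -79382053/86638571 ≈ -0.91624)
1/(Z(249) + T) = 1/((-196 - 1*249)/(95 + 249) - 79382053/86638571) = 1/((-196 - 249)/344 - 79382053/86638571) = 1/((1/344)*(-445) - 79382053/86638571) = 1/(-445/344 - 79382053/86638571) = 1/(-65861590327/29803668424) = -29803668424/65861590327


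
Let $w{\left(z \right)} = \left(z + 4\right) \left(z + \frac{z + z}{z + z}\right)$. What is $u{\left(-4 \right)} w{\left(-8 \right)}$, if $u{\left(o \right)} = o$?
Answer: $-112$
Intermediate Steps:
$w{\left(z \right)} = \left(1 + z\right) \left(4 + z\right)$ ($w{\left(z \right)} = \left(4 + z\right) \left(z + \frac{2 z}{2 z}\right) = \left(4 + z\right) \left(z + 2 z \frac{1}{2 z}\right) = \left(4 + z\right) \left(z + 1\right) = \left(4 + z\right) \left(1 + z\right) = \left(1 + z\right) \left(4 + z\right)$)
$u{\left(-4 \right)} w{\left(-8 \right)} = - 4 \left(4 + \left(-8\right)^{2} + 5 \left(-8\right)\right) = - 4 \left(4 + 64 - 40\right) = \left(-4\right) 28 = -112$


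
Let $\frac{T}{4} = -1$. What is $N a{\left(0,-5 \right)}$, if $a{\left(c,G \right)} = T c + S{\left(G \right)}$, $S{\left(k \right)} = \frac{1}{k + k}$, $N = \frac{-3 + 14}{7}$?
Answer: $- \frac{11}{70} \approx -0.15714$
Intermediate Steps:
$N = \frac{11}{7}$ ($N = 11 \cdot \frac{1}{7} = \frac{11}{7} \approx 1.5714$)
$T = -4$ ($T = 4 \left(-1\right) = -4$)
$S{\left(k \right)} = \frac{1}{2 k}$
$a{\left(c,G \right)} = \frac{1}{2 G} - 4 c$ ($a{\left(c,G \right)} = - 4 c + \frac{1}{2 G} = \frac{1}{2 G} - 4 c$)
$N a{\left(0,-5 \right)} = \frac{11 \left(\frac{1}{2 \left(-5\right)} - 0\right)}{7} = \frac{11 \left(\frac{1}{2} \left(- \frac{1}{5}\right) + 0\right)}{7} = \frac{11 \left(- \frac{1}{10} + 0\right)}{7} = \frac{11}{7} \left(- \frac{1}{10}\right) = - \frac{11}{70}$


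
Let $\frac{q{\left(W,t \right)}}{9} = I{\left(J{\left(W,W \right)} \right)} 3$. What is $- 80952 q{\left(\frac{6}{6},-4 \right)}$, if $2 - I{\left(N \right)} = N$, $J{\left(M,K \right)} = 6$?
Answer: $8742816$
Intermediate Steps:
$I{\left(N \right)} = 2 - N$
$q{\left(W,t \right)} = -108$ ($q{\left(W,t \right)} = 9 \left(2 - 6\right) 3 = 9 \left(\left(-4\right) 3\right) = 9 \left(-12\right) = -108$)
$- 80952 q{\left(\frac{6}{6},-4 \right)} = \left(-80952\right) \left(-108\right) = 8742816$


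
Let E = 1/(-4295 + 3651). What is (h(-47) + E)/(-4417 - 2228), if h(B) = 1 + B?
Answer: 1975/285292 ≈ 0.0069227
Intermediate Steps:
E = -1/644 (E = 1/(-644) = -1/644 ≈ -0.0015528)
(h(-47) + E)/(-4417 - 2228) = ((1 - 47) - 1/644)/(-4417 - 2228) = (-46 - 1/644)/(-6645) = -29625/644*(-1/6645) = 1975/285292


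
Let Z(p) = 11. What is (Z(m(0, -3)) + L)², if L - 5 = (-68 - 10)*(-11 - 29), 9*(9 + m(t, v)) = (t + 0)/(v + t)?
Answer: 9834496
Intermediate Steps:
m(t, v) = -9 + t/(9*(t + v)) (m(t, v) = -9 + ((t + 0)/(v + t))/9 = -9 + (t/(t + v))/9 = -9 + t/(9*(t + v)))
L = 3125 (L = 5 + (-68 - 10)*(-11 - 29) = 5 - 78*(-40) = 5 + 3120 = 3125)
(Z(m(0, -3)) + L)² = (11 + 3125)² = 3136² = 9834496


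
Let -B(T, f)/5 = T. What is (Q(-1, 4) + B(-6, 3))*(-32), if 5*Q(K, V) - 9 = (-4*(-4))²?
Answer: -2656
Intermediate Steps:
B(T, f) = -5*T
Q(K, V) = 53 (Q(K, V) = 9/5 + (-4*(-4))²/5 = 9/5 + (⅕)*16² = 9/5 + (⅕)*256 = 9/5 + 256/5 = 53)
(Q(-1, 4) + B(-6, 3))*(-32) = (53 - 5*(-6))*(-32) = (53 + 30)*(-32) = 83*(-32) = -2656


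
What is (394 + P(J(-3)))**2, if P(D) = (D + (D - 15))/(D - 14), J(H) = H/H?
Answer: 156025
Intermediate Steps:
J(H) = 1
P(D) = (-15 + 2*D)/(-14 + D) (P(D) = (D + (-15 + D))/(-14 + D) = (-15 + 2*D)/(-14 + D))
(394 + P(J(-3)))**2 = (394 + (-15 + 2*1)/(-14 + 1))**2 = (394 + (-15 + 2)/(-13))**2 = (394 - 1/13*(-13))**2 = (394 + 1)**2 = 395**2 = 156025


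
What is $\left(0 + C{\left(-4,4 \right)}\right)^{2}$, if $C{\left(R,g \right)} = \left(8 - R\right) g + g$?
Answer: $2704$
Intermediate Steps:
$C{\left(R,g \right)} = g + g \left(8 - R\right)$ ($C{\left(R,g \right)} = g \left(8 - R\right) + g = g + g \left(8 - R\right)$)
$\left(0 + C{\left(-4,4 \right)}\right)^{2} = \left(0 + 4 \left(9 - -4\right)\right)^{2} = \left(0 + 4 \left(9 + 4\right)\right)^{2} = \left(0 + 4 \cdot 13\right)^{2} = \left(0 + 52\right)^{2} = 52^{2} = 2704$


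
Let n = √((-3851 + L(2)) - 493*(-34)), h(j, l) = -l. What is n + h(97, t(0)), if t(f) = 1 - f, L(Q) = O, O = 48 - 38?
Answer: -1 + √12921 ≈ 112.67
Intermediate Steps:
O = 10
L(Q) = 10
n = √12921 (n = √((-3851 + 10) - 493*(-34)) = √(-3841 + 16762) = √12921 ≈ 113.67)
n + h(97, t(0)) = √12921 - (1 - 1*0) = √12921 - (1 + 0) = √12921 - 1*1 = √12921 - 1 = -1 + √12921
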